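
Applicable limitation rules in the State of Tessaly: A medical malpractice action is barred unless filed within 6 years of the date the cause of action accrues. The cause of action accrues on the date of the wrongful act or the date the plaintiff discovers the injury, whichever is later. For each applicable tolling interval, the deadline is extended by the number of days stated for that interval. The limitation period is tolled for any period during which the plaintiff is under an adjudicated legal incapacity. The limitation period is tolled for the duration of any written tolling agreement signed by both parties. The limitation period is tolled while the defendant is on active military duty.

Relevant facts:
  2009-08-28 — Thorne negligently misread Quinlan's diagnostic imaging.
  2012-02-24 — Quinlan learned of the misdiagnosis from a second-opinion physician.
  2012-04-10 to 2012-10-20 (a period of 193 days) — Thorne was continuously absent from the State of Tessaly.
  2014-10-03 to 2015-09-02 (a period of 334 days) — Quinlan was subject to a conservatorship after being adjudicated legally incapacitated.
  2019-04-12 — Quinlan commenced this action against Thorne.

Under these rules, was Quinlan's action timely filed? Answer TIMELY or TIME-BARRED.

The claim accrued on 2012-02-24 — the later of the 2009-08-28 act and the 2012-02-24 discovery.
6 years from 2012-02-24 is 2018-02-24.
The period was tolled for 334 days by the plaintiff's legal incapacity (2014-10-03 to 2015-09-02), pushing the deadline to 2019-01-24.
The defendant's absence from the jurisdiction from 2012-04-10 to 2012-10-20 does not toll the period, because no stated rule makes the defendant's absence a tolling event.
The 2019-04-12 filing falls after the 2019-01-24 deadline; the claim is time-barred.

TIME-BARRED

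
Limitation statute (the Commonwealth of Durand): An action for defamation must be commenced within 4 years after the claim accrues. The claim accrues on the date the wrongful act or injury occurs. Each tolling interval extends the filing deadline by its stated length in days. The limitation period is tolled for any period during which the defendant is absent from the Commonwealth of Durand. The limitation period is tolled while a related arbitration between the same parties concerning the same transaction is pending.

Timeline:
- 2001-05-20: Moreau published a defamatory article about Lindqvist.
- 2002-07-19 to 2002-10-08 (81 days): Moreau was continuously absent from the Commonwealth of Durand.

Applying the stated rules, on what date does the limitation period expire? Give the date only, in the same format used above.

2005-08-09

The claim accrued on 2001-05-20, when the wrongful act occurred.
Adding the 4 years base period to 2001-05-20 gives a deadline of 2005-05-20, before any tolling.
The period was tolled for 81 days by the defendant's absence from the jurisdiction (2002-07-19 to 2002-10-08), pushing the deadline to 2005-08-09.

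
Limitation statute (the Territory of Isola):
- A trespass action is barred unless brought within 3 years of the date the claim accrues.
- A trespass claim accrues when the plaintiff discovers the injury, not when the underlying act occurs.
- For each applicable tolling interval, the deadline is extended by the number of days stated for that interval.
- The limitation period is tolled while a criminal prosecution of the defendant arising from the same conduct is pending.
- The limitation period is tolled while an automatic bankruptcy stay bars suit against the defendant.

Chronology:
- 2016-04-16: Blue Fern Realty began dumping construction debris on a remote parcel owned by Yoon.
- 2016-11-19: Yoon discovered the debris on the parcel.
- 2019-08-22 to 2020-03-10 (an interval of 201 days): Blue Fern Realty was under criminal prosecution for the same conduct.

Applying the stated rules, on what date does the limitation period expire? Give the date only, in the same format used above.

Accrual is tied to discovery, so the period began on 2016-11-19 rather than on 2016-04-16 when the act occurred.
3 years from 2016-11-19 is 2019-11-19.
The period was tolled for 201 days by the pending criminal prosecution (2019-08-22 to 2020-03-10), pushing the deadline to 2020-06-07.

2020-06-07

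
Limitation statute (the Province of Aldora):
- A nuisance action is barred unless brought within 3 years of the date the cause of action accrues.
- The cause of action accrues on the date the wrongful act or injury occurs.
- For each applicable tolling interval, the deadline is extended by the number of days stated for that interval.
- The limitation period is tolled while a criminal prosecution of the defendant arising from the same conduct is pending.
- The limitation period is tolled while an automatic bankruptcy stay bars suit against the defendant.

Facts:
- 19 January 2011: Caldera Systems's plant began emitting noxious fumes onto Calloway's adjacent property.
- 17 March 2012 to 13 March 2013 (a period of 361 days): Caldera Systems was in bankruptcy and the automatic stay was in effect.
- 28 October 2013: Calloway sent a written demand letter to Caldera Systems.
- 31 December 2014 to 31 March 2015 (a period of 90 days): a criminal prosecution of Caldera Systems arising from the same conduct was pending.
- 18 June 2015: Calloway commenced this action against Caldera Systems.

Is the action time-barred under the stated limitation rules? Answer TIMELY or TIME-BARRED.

TIME-BARRED

The limitation period began to run on 19 January 2011.
The untolled deadline — 3 years after 19 January 2011 — is 19 January 2014.
The automatic bankruptcy stay from 17 March 2012 to 13 March 2013 tolled the period for 361 days, extending the deadline to 15 January 2015.
The pending criminal prosecution from 31 December 2014 to 31 March 2015 tolled the period for 90 days, extending the deadline to 15 April 2015.
Nothing else in the chronology tolls or restarts the period.
Calloway filed on 18 June 2015, after the 15 April 2015 deadline, so the action is time-barred.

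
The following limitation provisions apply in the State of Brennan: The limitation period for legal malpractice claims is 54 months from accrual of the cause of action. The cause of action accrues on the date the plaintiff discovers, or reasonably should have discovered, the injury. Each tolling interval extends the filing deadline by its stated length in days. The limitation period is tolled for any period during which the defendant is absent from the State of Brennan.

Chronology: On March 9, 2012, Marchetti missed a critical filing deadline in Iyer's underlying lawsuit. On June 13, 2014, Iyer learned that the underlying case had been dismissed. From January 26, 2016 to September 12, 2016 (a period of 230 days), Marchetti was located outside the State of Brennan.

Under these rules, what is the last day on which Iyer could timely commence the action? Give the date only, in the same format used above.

The claim did not accrue until Iyer discovered the injury on June 13, 2014; the March 9, 2012 act date does not start the clock under the stated rule.
Adding the 54 months base period to June 13, 2014 gives a deadline of December 13, 2018, before any tolling.
The defendant's absence from the jurisdiction from January 26, 2016 to September 12, 2016 tolled the period for 230 days, extending the deadline to July 31, 2019.

July 31, 2019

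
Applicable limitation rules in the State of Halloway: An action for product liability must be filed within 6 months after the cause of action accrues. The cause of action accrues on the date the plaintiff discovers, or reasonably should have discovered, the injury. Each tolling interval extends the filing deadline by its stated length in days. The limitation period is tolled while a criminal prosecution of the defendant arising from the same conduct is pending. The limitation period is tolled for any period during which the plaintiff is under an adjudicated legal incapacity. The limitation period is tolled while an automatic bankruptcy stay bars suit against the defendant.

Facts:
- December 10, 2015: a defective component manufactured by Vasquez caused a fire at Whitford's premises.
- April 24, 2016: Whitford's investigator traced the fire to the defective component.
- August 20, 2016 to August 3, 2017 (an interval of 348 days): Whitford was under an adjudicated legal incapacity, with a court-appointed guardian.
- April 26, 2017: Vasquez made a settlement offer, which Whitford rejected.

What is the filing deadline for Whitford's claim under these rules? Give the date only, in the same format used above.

Accrual is tied to discovery, so the period began on April 24, 2016 rather than on December 10, 2015 when the act occurred.
6 months from April 24, 2016 is October 24, 2016.
The period was tolled for 348 days by the plaintiff's legal incapacity (August 20, 2016 to August 3, 2017), pushing the deadline to October 7, 2017.
Nothing else in the chronology tolls or restarts the period.

October 7, 2017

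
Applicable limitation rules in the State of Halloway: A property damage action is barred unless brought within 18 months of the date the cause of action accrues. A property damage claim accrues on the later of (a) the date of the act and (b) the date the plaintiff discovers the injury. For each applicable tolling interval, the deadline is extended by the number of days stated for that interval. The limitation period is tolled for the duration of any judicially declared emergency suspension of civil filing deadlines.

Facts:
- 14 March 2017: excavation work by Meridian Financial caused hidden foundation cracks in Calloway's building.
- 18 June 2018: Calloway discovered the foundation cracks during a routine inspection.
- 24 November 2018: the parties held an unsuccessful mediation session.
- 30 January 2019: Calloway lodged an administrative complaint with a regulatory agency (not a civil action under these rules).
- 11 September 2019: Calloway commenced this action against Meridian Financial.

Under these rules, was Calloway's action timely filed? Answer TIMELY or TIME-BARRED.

TIMELY

The claim accrued on 18 June 2018 — the later of the 14 March 2017 act and the 18 June 2018 discovery.
18 months from 18 June 2018 is 18 December 2019.
Nothing else in the chronology tolls or restarts the period.
Calloway filed on 11 September 2019, before the 18 December 2019 deadline, so the action is timely.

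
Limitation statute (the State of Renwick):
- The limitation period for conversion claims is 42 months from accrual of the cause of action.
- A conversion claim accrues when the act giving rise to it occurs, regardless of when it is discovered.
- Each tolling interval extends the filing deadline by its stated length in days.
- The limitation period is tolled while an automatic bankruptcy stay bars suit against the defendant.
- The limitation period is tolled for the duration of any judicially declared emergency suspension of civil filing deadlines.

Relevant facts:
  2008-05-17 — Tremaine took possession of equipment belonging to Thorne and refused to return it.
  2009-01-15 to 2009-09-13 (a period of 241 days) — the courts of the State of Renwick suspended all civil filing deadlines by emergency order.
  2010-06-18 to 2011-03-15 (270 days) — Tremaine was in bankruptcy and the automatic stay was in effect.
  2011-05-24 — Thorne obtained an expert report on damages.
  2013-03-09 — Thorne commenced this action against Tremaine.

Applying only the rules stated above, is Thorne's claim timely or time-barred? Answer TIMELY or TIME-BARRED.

TIMELY

The cause of action accrued on 2008-05-17, the date of the act.
42 months from 2008-05-17 is 2011-11-17.
The emergency suspension of filing deadlines from 2009-01-15 to 2009-09-13 tolled the period for 241 days, extending the deadline to 2012-07-15.
The period was tolled for 270 days by the automatic bankruptcy stay (2010-06-18 to 2011-03-15), pushing the deadline to 2013-04-11.
Nothing else in the chronology tolls or restarts the period.
Filing on 2013-03-09 beat the 2013-04-11 deadline — the action is timely.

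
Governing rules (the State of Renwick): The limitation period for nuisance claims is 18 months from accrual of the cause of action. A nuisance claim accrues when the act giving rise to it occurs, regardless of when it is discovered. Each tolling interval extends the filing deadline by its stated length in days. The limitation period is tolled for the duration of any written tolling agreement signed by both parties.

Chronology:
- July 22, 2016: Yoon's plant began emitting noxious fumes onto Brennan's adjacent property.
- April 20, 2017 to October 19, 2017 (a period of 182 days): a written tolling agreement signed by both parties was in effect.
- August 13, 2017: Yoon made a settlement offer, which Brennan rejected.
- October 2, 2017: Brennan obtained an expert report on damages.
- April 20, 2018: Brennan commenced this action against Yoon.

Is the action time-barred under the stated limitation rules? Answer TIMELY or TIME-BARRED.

TIMELY

The limitation period began to run on July 22, 2016.
18 months from July 22, 2016 is January 22, 2018.
Because the written tolling agreement ran from April 20, 2017 to October 19, 2017, the deadline is extended by 182 days to July 23, 2018.
None of the other events listed affects the running of the period under the stated rules.
The April 20, 2018 filing precedes the July 23, 2018 deadline; the claim is timely.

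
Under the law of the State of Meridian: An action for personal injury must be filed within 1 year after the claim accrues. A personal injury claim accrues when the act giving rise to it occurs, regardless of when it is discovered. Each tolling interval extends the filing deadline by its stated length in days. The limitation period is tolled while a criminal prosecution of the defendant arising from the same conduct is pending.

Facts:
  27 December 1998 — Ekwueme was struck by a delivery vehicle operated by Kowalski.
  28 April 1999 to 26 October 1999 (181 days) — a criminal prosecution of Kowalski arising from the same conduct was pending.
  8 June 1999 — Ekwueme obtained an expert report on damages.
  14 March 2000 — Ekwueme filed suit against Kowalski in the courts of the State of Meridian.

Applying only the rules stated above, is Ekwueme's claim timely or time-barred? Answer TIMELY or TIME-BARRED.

TIMELY

The limitation period began to run on 27 December 1998.
Adding the 1 year base period to 27 December 1998 gives a deadline of 27 December 1999, before any tolling.
The pending criminal prosecution from 28 April 1999 to 26 October 1999 tolled the period for 181 days, extending the deadline to 25 June 2000.
None of the other events listed affects the running of the period under the stated rules.
Ekwueme filed on 14 March 2000, before the 25 June 2000 deadline, so the action is timely.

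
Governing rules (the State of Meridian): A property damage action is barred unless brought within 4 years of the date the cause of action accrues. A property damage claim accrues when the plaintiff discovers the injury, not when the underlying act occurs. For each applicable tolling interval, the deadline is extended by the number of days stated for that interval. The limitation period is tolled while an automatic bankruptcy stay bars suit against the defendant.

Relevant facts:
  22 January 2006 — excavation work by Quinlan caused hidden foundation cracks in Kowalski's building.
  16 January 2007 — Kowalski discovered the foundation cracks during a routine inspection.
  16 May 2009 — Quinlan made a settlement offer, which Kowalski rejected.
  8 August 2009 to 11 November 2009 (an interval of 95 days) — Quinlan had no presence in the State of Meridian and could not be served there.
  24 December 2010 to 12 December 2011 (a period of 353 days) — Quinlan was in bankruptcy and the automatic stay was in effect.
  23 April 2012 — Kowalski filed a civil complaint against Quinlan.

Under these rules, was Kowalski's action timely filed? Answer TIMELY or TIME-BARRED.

Accrual is tied to discovery, so the period began on 16 January 2007 rather than on 22 January 2006 when the act occurred.
4 years from 16 January 2007 is 16 January 2011.
Because the automatic bankruptcy stay ran from 24 December 2010 to 12 December 2011, the deadline is extended by 353 days to 4 January 2012.
Although the defendant's absence ran from 8 August 2009 to 11 November 2009, the stated rules do not make that a tolling event, so it is disregarded.
Nothing else in the chronology tolls or restarts the period.
The 23 April 2012 filing falls after the 4 January 2012 deadline; the claim is time-barred.

TIME-BARRED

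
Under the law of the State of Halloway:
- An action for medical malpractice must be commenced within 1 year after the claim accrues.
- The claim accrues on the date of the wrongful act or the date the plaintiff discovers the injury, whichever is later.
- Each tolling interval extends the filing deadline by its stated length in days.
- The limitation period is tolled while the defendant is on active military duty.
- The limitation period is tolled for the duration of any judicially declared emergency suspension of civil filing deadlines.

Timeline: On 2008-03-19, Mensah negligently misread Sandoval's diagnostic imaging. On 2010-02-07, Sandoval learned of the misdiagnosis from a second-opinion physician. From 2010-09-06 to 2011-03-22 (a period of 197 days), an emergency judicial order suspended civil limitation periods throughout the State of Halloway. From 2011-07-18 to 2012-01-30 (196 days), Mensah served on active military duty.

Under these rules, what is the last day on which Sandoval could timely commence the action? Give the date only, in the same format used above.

The claim accrued on 2010-02-07 — the later of the 2008-03-19 act and the 2010-02-07 discovery.
The untolled deadline — 1 year after 2010-02-07 — is 2011-02-07.
The emergency suspension of filing deadlines from 2010-09-06 to 2011-03-22 tolled the period for 197 days, extending the deadline to 2011-08-23.
The period was tolled for 196 days by the defendant's active military service (2011-07-18 to 2012-01-30), pushing the deadline to 2012-03-06.

2012-03-06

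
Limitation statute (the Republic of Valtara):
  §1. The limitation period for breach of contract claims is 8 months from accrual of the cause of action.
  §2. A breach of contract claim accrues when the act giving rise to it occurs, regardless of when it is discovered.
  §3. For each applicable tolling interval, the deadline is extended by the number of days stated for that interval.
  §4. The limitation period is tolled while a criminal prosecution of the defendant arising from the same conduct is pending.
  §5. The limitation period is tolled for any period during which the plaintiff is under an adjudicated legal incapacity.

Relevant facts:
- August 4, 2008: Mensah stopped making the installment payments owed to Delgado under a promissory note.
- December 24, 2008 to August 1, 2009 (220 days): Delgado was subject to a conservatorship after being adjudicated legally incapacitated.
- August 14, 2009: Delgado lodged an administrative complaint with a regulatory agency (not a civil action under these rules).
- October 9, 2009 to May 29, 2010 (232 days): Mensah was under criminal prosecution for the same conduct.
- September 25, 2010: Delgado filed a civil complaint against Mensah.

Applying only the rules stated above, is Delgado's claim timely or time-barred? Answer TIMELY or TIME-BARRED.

The claim accrued on August 4, 2008, when the wrongful act occurred.
8 months from August 4, 2008 is April 4, 2009.
Because the plaintiff's legal incapacity ran from December 24, 2008 to August 1, 2009, the deadline is extended by 220 days to November 10, 2009.
The period was tolled for 232 days by the pending criminal prosecution (October 9, 2009 to May 29, 2010), pushing the deadline to June 30, 2010.
Nothing else in the chronology tolls or restarts the period.
The September 25, 2010 filing falls after the June 30, 2010 deadline; the claim is time-barred.

TIME-BARRED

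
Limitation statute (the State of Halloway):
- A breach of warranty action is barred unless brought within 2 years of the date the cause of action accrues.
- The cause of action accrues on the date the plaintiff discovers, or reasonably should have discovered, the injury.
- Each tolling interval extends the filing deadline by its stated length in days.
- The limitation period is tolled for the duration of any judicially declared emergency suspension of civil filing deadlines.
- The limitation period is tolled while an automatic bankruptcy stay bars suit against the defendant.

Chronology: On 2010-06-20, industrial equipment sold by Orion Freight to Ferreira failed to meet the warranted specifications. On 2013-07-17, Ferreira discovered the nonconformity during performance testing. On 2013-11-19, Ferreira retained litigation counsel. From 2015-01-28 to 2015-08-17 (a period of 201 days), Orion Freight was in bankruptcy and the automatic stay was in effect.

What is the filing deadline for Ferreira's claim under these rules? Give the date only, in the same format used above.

2016-02-03

Accrual is tied to discovery, so the period began on 2013-07-17 rather than on 2010-06-20 when the act occurred.
2 years from 2013-07-17 is 2015-07-17.
Because the automatic bankruptcy stay ran from 2015-01-28 to 2015-08-17, the deadline is extended by 201 days to 2016-02-03.
The other events in the timeline have no effect on the limitation period under the stated rules.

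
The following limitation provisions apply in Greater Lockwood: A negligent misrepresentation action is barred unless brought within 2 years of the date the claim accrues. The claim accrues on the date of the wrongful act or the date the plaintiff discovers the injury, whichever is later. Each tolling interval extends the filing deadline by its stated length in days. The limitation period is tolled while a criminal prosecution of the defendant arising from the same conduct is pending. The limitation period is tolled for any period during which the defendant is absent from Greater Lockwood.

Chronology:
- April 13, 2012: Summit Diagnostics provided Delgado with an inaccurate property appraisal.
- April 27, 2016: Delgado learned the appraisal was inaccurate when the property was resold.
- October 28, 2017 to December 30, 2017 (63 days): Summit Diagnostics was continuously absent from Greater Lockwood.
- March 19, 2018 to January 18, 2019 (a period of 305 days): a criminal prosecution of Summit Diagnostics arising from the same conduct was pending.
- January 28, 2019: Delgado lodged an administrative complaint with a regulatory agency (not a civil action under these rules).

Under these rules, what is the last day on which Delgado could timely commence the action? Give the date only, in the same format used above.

Taking the later of the act (April 13, 2012) and discovery (April 27, 2016), the claim accrued on April 27, 2016.
2 years from April 27, 2016 is April 27, 2018.
Because the defendant's absence from the jurisdiction ran from October 28, 2017 to December 30, 2017, the deadline is extended by 63 days to June 29, 2018.
The period was tolled for 305 days by the pending criminal prosecution (March 19, 2018 to January 18, 2019), pushing the deadline to April 30, 2019.
None of the other events listed affects the running of the period under the stated rules.

April 30, 2019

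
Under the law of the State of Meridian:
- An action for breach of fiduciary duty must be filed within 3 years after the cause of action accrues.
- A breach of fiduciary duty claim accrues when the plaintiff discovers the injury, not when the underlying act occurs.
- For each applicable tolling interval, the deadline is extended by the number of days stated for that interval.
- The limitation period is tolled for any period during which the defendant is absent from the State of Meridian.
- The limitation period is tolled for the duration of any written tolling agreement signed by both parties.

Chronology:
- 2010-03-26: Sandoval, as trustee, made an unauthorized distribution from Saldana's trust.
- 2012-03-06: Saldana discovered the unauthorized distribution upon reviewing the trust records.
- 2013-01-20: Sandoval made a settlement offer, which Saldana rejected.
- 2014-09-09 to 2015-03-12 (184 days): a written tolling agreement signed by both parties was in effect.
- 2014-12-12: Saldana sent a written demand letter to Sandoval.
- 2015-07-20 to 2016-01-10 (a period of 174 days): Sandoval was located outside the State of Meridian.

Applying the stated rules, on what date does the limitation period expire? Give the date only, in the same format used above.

2016-02-27

The claim did not accrue until Saldana discovered the injury on 2012-03-06; the 2010-03-26 act date does not start the clock under the stated rule.
3 years from 2012-03-06 is 2015-03-06.
The written tolling agreement from 2014-09-09 to 2015-03-12 tolled the period for 184 days, extending the deadline to 2015-09-06.
The defendant's absence from the jurisdiction from 2015-07-20 to 2016-01-10 tolled the period for 174 days, extending the deadline to 2016-02-27.
The other events in the timeline have no effect on the limitation period under the stated rules.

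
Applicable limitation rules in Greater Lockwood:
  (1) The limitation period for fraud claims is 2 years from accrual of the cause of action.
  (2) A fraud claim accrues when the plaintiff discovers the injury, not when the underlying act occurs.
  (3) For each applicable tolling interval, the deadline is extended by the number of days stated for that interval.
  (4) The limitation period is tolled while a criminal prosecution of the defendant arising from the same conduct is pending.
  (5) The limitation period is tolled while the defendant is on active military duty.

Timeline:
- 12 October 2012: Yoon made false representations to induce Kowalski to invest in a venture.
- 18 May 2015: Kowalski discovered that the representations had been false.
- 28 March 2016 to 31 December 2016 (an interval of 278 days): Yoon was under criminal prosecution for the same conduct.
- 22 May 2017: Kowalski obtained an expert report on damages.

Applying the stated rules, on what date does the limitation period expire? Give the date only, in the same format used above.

The claim did not accrue until Kowalski discovered the injury on 18 May 2015; the 12 October 2012 act date does not start the clock under the stated rule.
2 years from 18 May 2015 is 18 May 2017.
The pending criminal prosecution from 28 March 2016 to 31 December 2016 tolled the period for 278 days, extending the deadline to 20 February 2018.
The other events in the timeline have no effect on the limitation period under the stated rules.

20 February 2018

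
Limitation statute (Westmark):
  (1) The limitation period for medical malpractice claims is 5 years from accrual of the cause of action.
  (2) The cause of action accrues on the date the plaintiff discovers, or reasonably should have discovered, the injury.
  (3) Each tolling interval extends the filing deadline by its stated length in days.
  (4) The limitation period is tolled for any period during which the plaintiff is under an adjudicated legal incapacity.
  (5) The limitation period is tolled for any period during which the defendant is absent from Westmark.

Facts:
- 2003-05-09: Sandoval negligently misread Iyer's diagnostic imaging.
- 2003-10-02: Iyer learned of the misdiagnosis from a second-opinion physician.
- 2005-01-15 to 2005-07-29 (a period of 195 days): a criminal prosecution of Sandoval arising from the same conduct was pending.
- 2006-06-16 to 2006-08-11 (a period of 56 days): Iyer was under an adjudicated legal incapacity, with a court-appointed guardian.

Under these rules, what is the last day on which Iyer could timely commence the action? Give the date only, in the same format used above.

The claim did not accrue until Iyer discovered the injury on 2003-10-02; the 2003-05-09 act date does not start the clock under the stated rule.
5 years from 2003-10-02 is 2008-10-02.
Because the plaintiff's legal incapacity ran from 2006-06-16 to 2006-08-11, the deadline is extended by 56 days to 2008-11-27.
Although a criminal prosecution ran from 2005-01-15 to 2005-07-29, the stated rules do not make that a tolling event, so it is disregarded.

2008-11-27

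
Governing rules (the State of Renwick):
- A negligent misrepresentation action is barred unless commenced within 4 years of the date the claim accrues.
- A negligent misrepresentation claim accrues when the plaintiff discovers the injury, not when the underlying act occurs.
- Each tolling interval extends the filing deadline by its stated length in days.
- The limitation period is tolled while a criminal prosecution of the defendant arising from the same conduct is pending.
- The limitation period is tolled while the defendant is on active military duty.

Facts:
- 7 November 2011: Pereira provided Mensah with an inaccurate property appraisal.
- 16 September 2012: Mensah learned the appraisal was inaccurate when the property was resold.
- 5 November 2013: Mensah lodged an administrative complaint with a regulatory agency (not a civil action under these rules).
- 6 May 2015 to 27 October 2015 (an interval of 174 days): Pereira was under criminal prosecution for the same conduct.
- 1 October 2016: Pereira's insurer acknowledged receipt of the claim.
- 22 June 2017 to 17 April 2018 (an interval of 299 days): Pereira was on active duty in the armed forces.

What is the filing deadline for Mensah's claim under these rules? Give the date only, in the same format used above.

9 March 2017

Accrual is tied to discovery, so the period began on 16 September 2012 rather than on 7 November 2011 when the act occurred.
4 years from 16 September 2012 is 16 September 2016.
Because the pending criminal prosecution ran from 6 May 2015 to 27 October 2015, the deadline is extended by 174 days to 9 March 2017.
By the time the defendant's active military service began on 22 June 2017, the limitation period had already expired on 9 March 2017; that interval cannot revive it.
Nothing else in the chronology tolls or restarts the period.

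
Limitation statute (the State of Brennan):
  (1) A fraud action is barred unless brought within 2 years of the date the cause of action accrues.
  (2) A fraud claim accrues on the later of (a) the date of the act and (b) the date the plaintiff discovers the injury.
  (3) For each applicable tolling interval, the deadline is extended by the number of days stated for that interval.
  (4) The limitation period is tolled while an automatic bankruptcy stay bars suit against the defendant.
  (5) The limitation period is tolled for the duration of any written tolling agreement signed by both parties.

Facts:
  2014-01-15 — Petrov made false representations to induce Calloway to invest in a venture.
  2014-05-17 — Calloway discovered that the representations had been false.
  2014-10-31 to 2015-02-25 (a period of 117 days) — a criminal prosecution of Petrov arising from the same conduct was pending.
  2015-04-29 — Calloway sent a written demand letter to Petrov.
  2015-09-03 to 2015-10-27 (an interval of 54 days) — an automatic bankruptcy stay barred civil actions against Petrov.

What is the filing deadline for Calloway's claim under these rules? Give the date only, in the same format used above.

2016-07-10

Taking the later of the act (2014-01-15) and discovery (2014-05-17), the claim accrued on 2014-05-17.
2 years from 2014-05-17 is 2016-05-17.
Because the automatic bankruptcy stay ran from 2015-09-03 to 2015-10-27, the deadline is extended by 54 days to 2016-07-10.
The pending criminal prosecution from 2014-10-31 to 2015-02-25 does not toll the period, because no stated rule makes a criminal prosecution a tolling event.
The other events in the timeline have no effect on the limitation period under the stated rules.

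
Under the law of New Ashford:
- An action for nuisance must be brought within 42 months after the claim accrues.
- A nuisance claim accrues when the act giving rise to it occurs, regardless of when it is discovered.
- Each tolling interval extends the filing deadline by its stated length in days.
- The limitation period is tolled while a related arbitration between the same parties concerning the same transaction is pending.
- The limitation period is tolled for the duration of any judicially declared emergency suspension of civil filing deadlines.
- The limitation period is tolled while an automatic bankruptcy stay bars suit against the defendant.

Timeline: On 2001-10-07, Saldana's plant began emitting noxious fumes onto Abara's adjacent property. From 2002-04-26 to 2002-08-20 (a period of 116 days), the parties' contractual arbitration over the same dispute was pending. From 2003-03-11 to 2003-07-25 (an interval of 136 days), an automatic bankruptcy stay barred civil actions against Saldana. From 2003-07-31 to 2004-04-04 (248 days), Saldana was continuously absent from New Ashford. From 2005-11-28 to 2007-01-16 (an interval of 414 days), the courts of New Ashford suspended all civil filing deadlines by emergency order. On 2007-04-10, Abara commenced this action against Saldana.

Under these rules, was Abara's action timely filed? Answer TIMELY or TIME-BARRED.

TIME-BARRED

The claim accrued on 2001-10-07, the date of the act.
Adding the 42 months base period to 2001-10-07 gives a deadline of 2005-04-07, before any tolling.
The period was tolled for 116 days by the pending related arbitration (2002-04-26 to 2002-08-20), pushing the deadline to 2005-08-01.
The automatic bankruptcy stay from 2003-03-11 to 2003-07-25 tolled the period for 136 days, extending the deadline to 2005-12-15.
The emergency suspension of filing deadlines from 2005-11-28 to 2007-01-16 tolled the period for 414 days, extending the deadline to 2007-02-02.
The defendant's absence from the jurisdiction from 2003-07-31 to 2004-04-04 does not toll the period, because no stated rule makes the defendant's absence a tolling event.
Filing on 2007-04-10 missed the 2007-02-02 deadline — the action is time-barred.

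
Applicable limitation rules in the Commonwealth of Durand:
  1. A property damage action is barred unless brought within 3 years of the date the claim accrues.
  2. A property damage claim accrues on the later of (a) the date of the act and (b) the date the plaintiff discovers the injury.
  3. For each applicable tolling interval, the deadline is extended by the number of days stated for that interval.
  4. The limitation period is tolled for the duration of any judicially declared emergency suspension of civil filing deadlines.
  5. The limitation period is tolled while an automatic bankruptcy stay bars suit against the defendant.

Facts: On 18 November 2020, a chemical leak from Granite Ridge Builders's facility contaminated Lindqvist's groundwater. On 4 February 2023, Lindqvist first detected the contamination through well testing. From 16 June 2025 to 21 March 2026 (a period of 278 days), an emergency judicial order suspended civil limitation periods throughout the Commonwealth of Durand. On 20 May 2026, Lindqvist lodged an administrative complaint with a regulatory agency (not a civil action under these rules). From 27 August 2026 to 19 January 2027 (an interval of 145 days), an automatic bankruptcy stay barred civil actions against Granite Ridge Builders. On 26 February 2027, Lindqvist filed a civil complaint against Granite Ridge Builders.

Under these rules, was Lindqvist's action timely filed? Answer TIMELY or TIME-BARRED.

Taking the later of the act (18 November 2020) and discovery (4 February 2023), the claim accrued on 4 February 2023.
The untolled deadline — 3 years after 4 February 2023 — is 4 February 2026.
The period was tolled for 278 days by the emergency suspension of filing deadlines (16 June 2025 to 21 March 2026), pushing the deadline to 9 November 2026.
The automatic bankruptcy stay from 27 August 2026 to 19 January 2027 tolled the period for 145 days, extending the deadline to 3 April 2027.
The other events in the timeline have no effect on the limitation period under the stated rules.
The 26 February 2027 filing precedes the 3 April 2027 deadline; the claim is timely.

TIMELY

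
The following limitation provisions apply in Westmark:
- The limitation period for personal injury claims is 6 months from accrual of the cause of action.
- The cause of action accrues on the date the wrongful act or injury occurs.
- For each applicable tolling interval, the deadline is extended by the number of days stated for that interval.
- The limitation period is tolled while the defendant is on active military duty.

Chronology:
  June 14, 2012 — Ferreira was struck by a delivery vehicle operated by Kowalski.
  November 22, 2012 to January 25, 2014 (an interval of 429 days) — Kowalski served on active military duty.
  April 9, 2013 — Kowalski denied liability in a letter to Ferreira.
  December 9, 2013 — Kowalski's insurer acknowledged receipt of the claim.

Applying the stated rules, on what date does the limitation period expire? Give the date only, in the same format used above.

February 16, 2014

The cause of action accrued on June 14, 2012, the date of the act.
Adding the 6 months base period to June 14, 2012 gives a deadline of December 14, 2012, before any tolling.
Because the defendant's active military service ran from November 22, 2012 to January 25, 2014, the deadline is extended by 429 days to February 16, 2014.
The other events in the timeline have no effect on the limitation period under the stated rules.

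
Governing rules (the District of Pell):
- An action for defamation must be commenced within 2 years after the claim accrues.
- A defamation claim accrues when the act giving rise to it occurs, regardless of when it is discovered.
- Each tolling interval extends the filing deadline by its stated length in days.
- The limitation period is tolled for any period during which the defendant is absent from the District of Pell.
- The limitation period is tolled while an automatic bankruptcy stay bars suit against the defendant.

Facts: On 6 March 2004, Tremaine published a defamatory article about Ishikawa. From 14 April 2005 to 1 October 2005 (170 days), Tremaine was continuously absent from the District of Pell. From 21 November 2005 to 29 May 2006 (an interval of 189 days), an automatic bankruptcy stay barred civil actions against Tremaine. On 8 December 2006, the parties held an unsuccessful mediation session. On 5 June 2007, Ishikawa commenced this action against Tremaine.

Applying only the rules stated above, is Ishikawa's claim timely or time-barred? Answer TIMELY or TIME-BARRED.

The claim accrued on 6 March 2004, the date of the act.
The untolled deadline — 2 years after 6 March 2004 — is 6 March 2006.
The defendant's absence from the jurisdiction from 14 April 2005 to 1 October 2005 tolled the period for 170 days, extending the deadline to 23 August 2006.
The period was tolled for 189 days by the automatic bankruptcy stay (21 November 2005 to 29 May 2006), pushing the deadline to 28 February 2007.
The other events in the timeline have no effect on the limitation period under the stated rules.
Ishikawa filed on 5 June 2007, after the 28 February 2007 deadline, so the action is time-barred.

TIME-BARRED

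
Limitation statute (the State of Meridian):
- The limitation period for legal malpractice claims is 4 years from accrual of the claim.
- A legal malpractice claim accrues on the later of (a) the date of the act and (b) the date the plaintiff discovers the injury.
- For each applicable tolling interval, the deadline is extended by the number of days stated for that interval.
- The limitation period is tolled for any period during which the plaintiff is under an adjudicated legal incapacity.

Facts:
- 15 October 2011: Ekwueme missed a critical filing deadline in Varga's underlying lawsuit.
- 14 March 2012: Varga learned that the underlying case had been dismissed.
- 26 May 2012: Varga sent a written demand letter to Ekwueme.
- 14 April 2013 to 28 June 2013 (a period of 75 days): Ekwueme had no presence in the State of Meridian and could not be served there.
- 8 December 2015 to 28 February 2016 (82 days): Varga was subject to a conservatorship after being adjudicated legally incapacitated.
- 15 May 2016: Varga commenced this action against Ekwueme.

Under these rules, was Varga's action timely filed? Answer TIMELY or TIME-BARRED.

The claim accrued on 14 March 2012 — the later of the 15 October 2011 act and the 14 March 2012 discovery.
The untolled deadline — 4 years after 14 March 2012 — is 14 March 2016.
Because the plaintiff's legal incapacity ran from 8 December 2015 to 28 February 2016, the deadline is extended by 82 days to 4 June 2016.
Although the defendant's absence ran from 14 April 2013 to 28 June 2013, the stated rules do not make that a tolling event, so it is disregarded.
Nothing else in the chronology tolls or restarts the period.
The 15 May 2016 filing precedes the 4 June 2016 deadline; the claim is timely.

TIMELY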